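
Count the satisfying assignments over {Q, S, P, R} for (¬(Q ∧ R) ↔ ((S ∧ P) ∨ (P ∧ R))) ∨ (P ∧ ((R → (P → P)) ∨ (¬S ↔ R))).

10

Initial set: {((¬(Q ∧ R) ↔ ((S ∧ P) ∨ (P ∧ R))) ∨ (P ∧ ((R → (P → P)) ∨ (¬S ↔ R))))}.
((¬(Q ∧ R) ↔ ((S ∧ P) ∨ (P ∧ R))) ∨ (P ∧ ((R → (P → P)) ∨ (¬S ↔ R)))): β-rule — branch into (¬(Q ∧ R) ↔ ((S ∧ P) ∨ (P ∧ R)))  //  (P ∧ ((R → (P → P)) ∨ (¬S ↔ R))).
  branch 1 (add (¬(Q ∧ R) ↔ ((S ∧ P) ∨ (P ∧ R)))):
    (¬(Q ∧ R) ↔ ((S ∧ P) ∨ (P ∧ R))): β-rule — branch into ¬(Q ∧ R), ((S ∧ P) ∨ (P ∧ R))  //  ¬¬(Q ∧ R), ¬((S ∧ P) ∨ (P ∧ R)).
      branch 1.1 (add ¬(Q ∧ R), ((S ∧ P) ∨ (P ∧ R))):
        ¬(Q ∧ R): β-rule — branch into ¬Q  //  ¬R.
          branch 1.1.1 (add ¬Q):
            ((S ∧ P) ∨ (P ∧ R)): β-rule — branch into (S ∧ P)  //  (P ∧ R).
              branch 1.1.1.1 (add (S ∧ P)):
                (S ∧ P): α-rule — add S, P.
                ○ open, literals {P=1, Q=0, S=1}.
              branch 1.1.1.2 (add (P ∧ R)):
                (P ∧ R): α-rule — add P, R.
                ○ open, literals {P=1, Q=0, R=1}.
          branch 1.1.2 (add ¬R):
            ((S ∧ P) ∨ (P ∧ R)): β-rule — branch into (S ∧ P)  //  (P ∧ R).
              branch 1.1.2.1 (add (S ∧ P)):
                (S ∧ P): α-rule — add S, P.
                ○ open, literals {P=1, R=0, S=1}.
              branch 1.1.2.2 (add (P ∧ R)):
                (P ∧ R): α-rule — add P, R.
                × closes — contains both R and ¬R.
      branch 1.2 (add ¬¬(Q ∧ R), ¬((S ∧ P) ∨ (P ∧ R))):
        ¬¬(Q ∧ R): α-rule — add Q, R.
        ¬((S ∧ P) ∨ (P ∧ R)): α-rule — add ¬(S ∧ P), ¬(P ∧ R).
        ¬(S ∧ P): β-rule — branch into ¬S  //  ¬P.
          branch 1.2.1 (add ¬S):
            ¬(P ∧ R): β-rule — branch into ¬P  //  ¬R.
              branch 1.2.1.1 (add ¬P):
                ○ open, literals {P=0, Q=1, R=1, S=0}.
              branch 1.2.1.2 (add ¬R):
                × closes — contains both R and ¬R.
          branch 1.2.2 (add ¬P):
            ¬(P ∧ R): β-rule — branch into ¬P  //  ¬R.
              branch 1.2.2.1 (add ¬P):
                ○ open, literals {P=0, Q=1, R=1}.
              branch 1.2.2.2 (add ¬R):
                × closes — contains both R and ¬R.
  branch 2 (add (P ∧ ((R → (P → P)) ∨ (¬S ↔ R)))):
    (P ∧ ((R → (P → P)) ∨ (¬S ↔ R))): α-rule — add P, ((R → (P → P)) ∨ (¬S ↔ R)).
    ((R → (P → P)) ∨ (¬S ↔ R)): β-rule — branch into (R → (P → P))  //  (¬S ↔ R).
      branch 2.1 (add (R → (P → P))):
        (R → (P → P)): β-rule — branch into ¬R  //  (P → P).
          branch 2.1.1 (add ¬R):
            ○ open, literals {P=1, R=0}.
          branch 2.1.2 (add (P → P)):
            (P → P): β-rule — branch into ¬P  //  P.
              branch 2.1.2.1 (add ¬P):
                × closes — contains both P and ¬P.
              branch 2.1.2.2 (add P):
                ○ open, literals {P=1}.
      branch 2.2 (add (¬S ↔ R)):
        (¬S ↔ R): β-rule — branch into ¬S, R  //  ¬¬S, ¬R.
          branch 2.2.1 (add ¬S, R):
            ○ open, literals {P=1, R=1, S=0}.
          branch 2.2.2 (add ¬¬S, ¬R):
            ○ open, literals {P=1, R=0, S=1}.
4 branches closed, 9 open.
Each open branch fixes some atoms; the unmentioned ones are free. Counting distinct full assignments: branch {P=1, Q=0, S=1} (R) contributes 2 new; branch {P=1, Q=0, R=1} (S) contributes 1 new; branch {P=1, R=0, S=1} (Q) contributes 1 new; branch {P=0, Q=1, R=1, S=0} (none free) contributes 1 new; branch {P=0, Q=1, R=1} (S) contributes 1 new; branch {P=1, R=0} (Q, S) contributes 2 new; branch {P=1} (Q, S, R) contributes 2 new; branch {P=1, R=1, S=0} (Q) contributes 0 new; branch {P=1, R=0, S=1} (Q) contributes 0 new. Total: 10.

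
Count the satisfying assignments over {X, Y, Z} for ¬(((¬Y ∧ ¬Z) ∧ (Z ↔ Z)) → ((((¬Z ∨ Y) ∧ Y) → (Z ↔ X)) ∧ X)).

1

Initial set: {¬(((¬Y ∧ ¬Z) ∧ (Z ↔ Z)) → ((((¬Z ∨ Y) ∧ Y) → (Z ↔ X)) ∧ X))}.
¬(((¬Y ∧ ¬Z) ∧ (Z ↔ Z)) → ((((¬Z ∨ Y) ∧ Y) → (Z ↔ X)) ∧ X)): α-rule — add ((¬Y ∧ ¬Z) ∧ (Z ↔ Z)), ¬((((¬Z ∨ Y) ∧ Y) → (Z ↔ X)) ∧ X).
((¬Y ∧ ¬Z) ∧ (Z ↔ Z)): α-rule — add (¬Y ∧ ¬Z), (Z ↔ Z).
(¬Y ∧ ¬Z): α-rule — add ¬Y, ¬Z.
¬((((¬Z ∨ Y) ∧ Y) → (Z ↔ X)) ∧ X): β-rule — branch into ¬(((¬Z ∨ Y) ∧ Y) → (Z ↔ X))  //  ¬X.
  branch 1 (add ¬(((¬Z ∨ Y) ∧ Y) → (Z ↔ X))):
    ¬(((¬Z ∨ Y) ∧ Y) → (Z ↔ X)): α-rule — add ((¬Z ∨ Y) ∧ Y), ¬(Z ↔ X).
    ((¬Z ∨ Y) ∧ Y): α-rule — add (¬Z ∨ Y), Y.
    × closes — contains both Y and ¬Y.
  branch 2 (add ¬X):
    (Z ↔ Z): β-rule — branch into Z, Z  //  ¬Z, ¬Z.
      branch 2.1 (add Z, Z):
        × closes — contains both Z and ¬Z.
      branch 2.2 (add ¬Z, ¬Z):
        ○ open, literals {X=false, Y=false, Z=false}.
2 branches closed, 1 open.
Each open branch fixes some atoms; the unmentioned ones are free. Counting distinct full assignments: branch {X=false, Y=false, Z=false} (none free) contributes 1 new. Total: 1.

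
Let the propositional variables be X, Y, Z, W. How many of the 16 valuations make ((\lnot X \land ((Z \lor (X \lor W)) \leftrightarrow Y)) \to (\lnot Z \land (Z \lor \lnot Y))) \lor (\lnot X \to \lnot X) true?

16

Initial set: {(((\lnot X \land ((Z \lor (X \lor W)) \leftrightarrow Y)) \to (\lnot Z \land (Z \lor \lnot Y))) \lor (\lnot X \to \lnot X))}.
(((\lnot X \land ((Z \lor (X \lor W)) \leftrightarrow Y)) \to (\lnot Z \land (Z \lor \lnot Y))) \lor (\lnot X \to \lnot X)): β-rule — branch into ((\lnot X \land ((Z \lor (X \lor W)) \leftrightarrow Y)) \to (\lnot Z \land (Z \lor \lnot Y)))  //  (\lnot X \to \lnot X).
  branch 1 (add ((\lnot X \land ((Z \lor (X \lor W)) \leftrightarrow Y)) \to (\lnot Z \land (Z \lor \lnot Y)))):
    ((\lnot X \land ((Z \lor (X \lor W)) \leftrightarrow Y)) \to (\lnot Z \land (Z \lor \lnot Y))): β-rule — branch into \lnot (\lnot X \land ((Z \lor (X \lor W)) \leftrightarrow Y))  //  (\lnot Z \land (Z \lor \lnot Y)).
      branch 1.1 (add \lnot (\lnot X \land ((Z \lor (X \lor W)) \leftrightarrow Y))):
        \lnot (\lnot X \land ((Z \lor (X \lor W)) \leftrightarrow Y)): β-rule — branch into \lnot \lnot X  //  \lnot ((Z \lor (X \lor W)) \leftrightarrow Y).
          branch 1.1.1 (add \lnot \lnot X):
            ○ open, literals {X=T}.
          branch 1.1.2 (add \lnot ((Z \lor (X \lor W)) \leftrightarrow Y)):
            \lnot ((Z \lor (X \lor W)) \leftrightarrow Y): β-rule — branch into (Z \lor (X \lor W)), \lnot Y  //  \lnot (Z \lor (X \lor W)), Y.
              branch 1.1.2.1 (add (Z \lor (X \lor W)), \lnot Y):
                (Z \lor (X \lor W)): β-rule — branch into Z  //  (X \lor W).
                  branch 1.1.2.1.1 (add Z):
                    ○ open, literals {Y=F, Z=T}.
                  branch 1.1.2.1.2 (add (X \lor W)):
                    (X \lor W): β-rule — branch into X  //  W.
                      branch 1.1.2.1.2.1 (add X):
                        ○ open, literals {X=T, Y=F}.
                      branch 1.1.2.1.2.2 (add W):
                        ○ open, literals {W=T, Y=F}.
              branch 1.1.2.2 (add \lnot (Z \lor (X \lor W)), Y):
                \lnot (Z \lor (X \lor W)): α-rule — add \lnot Z, \lnot (X \lor W).
                \lnot (X \lor W): α-rule — add \lnot X, \lnot W.
                ○ open, literals {W=F, X=F, Y=T, Z=F}.
      branch 1.2 (add (\lnot Z \land (Z \lor \lnot Y))):
        (\lnot Z \land (Z \lor \lnot Y)): α-rule — add \lnot Z, (Z \lor \lnot Y).
        (Z \lor \lnot Y): β-rule — branch into Z  //  \lnot Y.
          branch 1.2.1 (add Z):
            × closes — contains both Z and \lnot Z.
          branch 1.2.2 (add \lnot Y):
            ○ open, literals {Y=F, Z=F}.
  branch 2 (add (\lnot X \to \lnot X)):
    (\lnot X \to \lnot X): β-rule — branch into \lnot \lnot X  //  \lnot X.
      branch 2.1 (add \lnot \lnot X):
        ○ open, literals {X=T}.
      branch 2.2 (add \lnot X):
        ○ open, literals {X=F}.
1 branch closed, 8 open.
Each open branch fixes some atoms; the unmentioned ones are free. Counting distinct full assignments: branch {X=T} (Y, Z, W) contributes 8 new; branch {Y=F, Z=T} (X, W) contributes 2 new; branch {X=T, Y=F} (Z, W) contributes 0 new; branch {W=T, Y=F} (X, Z) contributes 1 new; branch {W=F, X=F, Y=T, Z=F} (none free) contributes 1 new; branch {Y=F, Z=F} (X, W) contributes 1 new; branch {X=T} (Y, Z, W) contributes 0 new; branch {X=F} (Y, Z, W) contributes 3 new. Total: 16.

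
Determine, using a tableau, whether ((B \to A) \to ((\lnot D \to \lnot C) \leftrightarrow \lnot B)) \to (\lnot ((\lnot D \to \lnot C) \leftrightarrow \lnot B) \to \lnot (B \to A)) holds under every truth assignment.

Assume the negation and expand:
Initial set: {F (((B \to A) \to ((\lnot D \to \lnot C) \leftrightarrow \lnot B)) \to (\lnot ((\lnot D \to \lnot C) \leftrightarrow \lnot B) \to \lnot (B \to A)))}.
F (((B \to A) \to ((\lnot D \to \lnot C) \leftrightarrow \lnot B)) \to (\lnot ((\lnot D \to \lnot C) \leftrightarrow \lnot B) \to \lnot (B \to A))): α-rule — add T ((B \to A) \to ((\lnot D \to \lnot C) \leftrightarrow \lnot B)), F (\lnot ((\lnot D \to \lnot C) \leftrightarrow \lnot B) \to \lnot (B \to A)).
F (\lnot ((\lnot D \to \lnot C) \leftrightarrow \lnot B) \to \lnot (B \to A)): α-rule — add T \lnot ((\lnot D \to \lnot C) \leftrightarrow \lnot B), F \lnot (B \to A).
T ((B \to A) \to ((\lnot D \to \lnot C) \leftrightarrow \lnot B)): β-rule — branch into F (B \to A)  //  T ((\lnot D \to \lnot C) \leftrightarrow \lnot B).
  branch 1 (add F (B \to A)):
    F (B \to A): α-rule — add T B, F A.
    T \lnot ((\lnot D \to \lnot C) \leftrightarrow \lnot B): β-rule — branch into T (\lnot D \to \lnot C), F \lnot B  //  F (\lnot D \to \lnot C), T \lnot B.
      branch 1.1 (add T (\lnot D \to \lnot C), F \lnot B):
        F \lnot (B \to A): β-rule — branch into F B  //  T A.
          branch 1.1.1 (add F B):
            × closes — contains both B and \lnot B.
          branch 1.1.2 (add T A):
            × closes — contains both A and \lnot A.
      branch 1.2 (add F (\lnot D \to \lnot C), T \lnot B):
        × closes — contains both B and \lnot B.
  branch 2 (add T ((\lnot D \to \lnot C) \leftrightarrow \lnot B)):
    T \lnot ((\lnot D \to \lnot C) \leftrightarrow \lnot B): β-rule — branch into T (\lnot D \to \lnot C), F \lnot B  //  F (\lnot D \to \lnot C), T \lnot B.
      branch 2.1 (add T (\lnot D \to \lnot C), F \lnot B):
        F \lnot (B \to A): β-rule — branch into F B  //  T A.
          branch 2.1.1 (add F B):
            × closes — contains both B and \lnot B.
          branch 2.1.2 (add T A):
            T ((\lnot D \to \lnot C) \leftrightarrow \lnot B): β-rule — branch into T (\lnot D \to \lnot C), T \lnot B  //  F (\lnot D \to \lnot C), F \lnot B.
              branch 2.1.2.1 (add T (\lnot D \to \lnot C), T \lnot B):
                × closes — contains both B and \lnot B.
              branch 2.1.2.2 (add F (\lnot D \to \lnot C), F \lnot B):
                F (\lnot D \to \lnot C): α-rule — add T \lnot D, F \lnot C.
                T (\lnot D \to \lnot C): β-rule — branch into F \lnot D  //  T \lnot C.
                  branch 2.1.2.2.1 (add F \lnot D):
                    × closes — contains both D and \lnot D.
                  branch 2.1.2.2.2 (add T \lnot C):
                    × closes — contains both C and \lnot C.
      branch 2.2 (add F (\lnot D \to \lnot C), T \lnot B):
        F (\lnot D \to \lnot C): α-rule — add T \lnot D, F \lnot C.
        F \lnot (B \to A): β-rule — branch into F B  //  T A.
          branch 2.2.1 (add F B):
            T ((\lnot D \to \lnot C) \leftrightarrow \lnot B): β-rule — branch into T (\lnot D \to \lnot C), T \lnot B  //  F (\lnot D \to \lnot C), F \lnot B.
              branch 2.2.1.1 (add T (\lnot D \to \lnot C), T \lnot B):
                T (\lnot D \to \lnot C): β-rule — branch into F \lnot D  //  T \lnot C.
                  branch 2.2.1.1.1 (add F \lnot D):
                    × closes — contains both D and \lnot D.
                  branch 2.2.1.1.2 (add T \lnot C):
                    × closes — contains both C and \lnot C.
              branch 2.2.1.2 (add F (\lnot D \to \lnot C), F \lnot B):
                × closes — contains both B and \lnot B.
          branch 2.2.2 (add T A):
            T ((\lnot D \to \lnot C) \leftrightarrow \lnot B): β-rule — branch into T (\lnot D \to \lnot C), T \lnot B  //  F (\lnot D \to \lnot C), F \lnot B.
              branch 2.2.2.1 (add T (\lnot D \to \lnot C), T \lnot B):
                T (\lnot D \to \lnot C): β-rule — branch into F \lnot D  //  T \lnot C.
                  branch 2.2.2.1.1 (add F \lnot D):
                    × closes — contains both D and \lnot D.
                  branch 2.2.2.1.2 (add T \lnot C):
                    × closes — contains both C and \lnot C.
              branch 2.2.2.2 (add F (\lnot D \to \lnot C), F \lnot B):
                × closes — contains both B and \lnot B.
All 13 branches close.
Every branch closed, so the negation is unsatisfiable and the formula is valid.

Valid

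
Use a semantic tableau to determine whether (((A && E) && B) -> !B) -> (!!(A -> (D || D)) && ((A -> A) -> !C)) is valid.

Not valid

Assume the negation and expand:
Initial set: {!((((A && E) && B) -> !B) -> (!!(A -> (D || D)) && ((A -> A) -> !C)))}.
!((((A && E) && B) -> !B) -> (!!(A -> (D || D)) && ((A -> A) -> !C))): α-rule — add (((A && E) && B) -> !B), !(!!(A -> (D || D)) && ((A -> A) -> !C)).
(((A && E) && B) -> !B): β-rule — branch into !((A && E) && B)  //  !B.
  branch 1 (add !((A && E) && B)):
    !(!!(A -> (D || D)) && ((A -> A) -> !C)): β-rule — branch into !!!(A -> (D || D))  //  !((A -> A) -> !C).
      branch 1.1 (add !!!(A -> (D || D))):
        !!!(A -> (D || D)): drop double negation, giving !(A -> (D || D)).
        !(A -> (D || D)): α-rule — add A, !(D || D).
        !(D || D): α-rule — add !D, !D.
        !((A && E) && B): β-rule — branch into !(A && E)  //  !B.
          branch 1.1.1 (add !(A && E)):
            !(A && E): β-rule — branch into !A  //  !E.
              branch 1.1.1.1 (add !A):
                × closes — contains both A and !A.
              branch 1.1.1.2 (add !E):
                ○ open, literals {A=true, D=false, E=false}.
          branch 1.1.2 (add !B):
            ○ open, literals {A=true, B=false, D=false}.
      branch 1.2 (add !((A -> A) -> !C)):
        !((A -> A) -> !C): α-rule — add (A -> A), !!C.
        !((A && E) && B): β-rule — branch into !(A && E)  //  !B.
          branch 1.2.1 (add !(A && E)):
            (A -> A): β-rule — branch into !A  //  A.
              branch 1.2.1.1 (add !A):
                !(A && E): β-rule — branch into !A  //  !E.
                  branch 1.2.1.1.1 (add !A):
                    ○ open, literals {A=false, C=true}.
                  branch 1.2.1.1.2 (add !E):
                    ○ open, literals {A=false, C=true, E=false}.
              branch 1.2.1.2 (add A):
                !(A && E): β-rule — branch into !A  //  !E.
                  branch 1.2.1.2.1 (add !A):
                    × closes — contains both A and !A.
                  branch 1.2.1.2.2 (add !E):
                    ○ open, literals {A=true, C=true, E=false}.
          branch 1.2.2 (add !B):
            (A -> A): β-rule — branch into !A  //  A.
              branch 1.2.2.1 (add !A):
                ○ open, literals {A=false, B=false, C=true}.
              branch 1.2.2.2 (add A):
                ○ open, literals {A=true, B=false, C=true}.
  branch 2 (add !B):
    !(!!(A -> (D || D)) && ((A -> A) -> !C)): β-rule — branch into !!!(A -> (D || D))  //  !((A -> A) -> !C).
      branch 2.1 (add !!!(A -> (D || D))):
        !!!(A -> (D || D)): drop double negation, giving !(A -> (D || D)).
        !(A -> (D || D)): α-rule — add A, !(D || D).
        !(D || D): α-rule — add !D, !D.
        ○ open, literals {A=true, B=false, D=false}.
      branch 2.2 (add !((A -> A) -> !C)):
        !((A -> A) -> !C): α-rule — add (A -> A), !!C.
        (A -> A): β-rule — branch into !A  //  A.
          branch 2.2.1 (add !A):
            ○ open, literals {A=false, B=false, C=true}.
          branch 2.2.2 (add A):
            ○ open, literals {A=true, B=false, C=true}.
2 branches closed, 10 open.
An open branch gives a countermodel: A=true, D=false, E=false (unmentioned atoms arbitrary); under it the original formula is false.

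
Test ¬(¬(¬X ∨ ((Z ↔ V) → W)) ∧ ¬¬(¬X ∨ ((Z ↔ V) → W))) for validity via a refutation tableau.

Assume the negation and expand:
Initial set: {¬¬(¬(¬X ∨ ((Z ↔ V) → W)) ∧ ¬¬(¬X ∨ ((Z ↔ V) → W)))}.
¬¬(¬(¬X ∨ ((Z ↔ V) → W)) ∧ ¬¬(¬X ∨ ((Z ↔ V) → W))): α-rule — add ¬(¬X ∨ ((Z ↔ V) → W)), ¬¬(¬X ∨ ((Z ↔ V) → W)).
¬(¬X ∨ ((Z ↔ V) → W)): α-rule — add ¬¬X, ¬((Z ↔ V) → W).
¬¬(¬X ∨ ((Z ↔ V) → W)): drop double negation, giving (¬X ∨ ((Z ↔ V) → W)).
¬((Z ↔ V) → W): α-rule — add (Z ↔ V), ¬W.
(¬X ∨ ((Z ↔ V) → W)): β-rule — branch into ¬X  //  ((Z ↔ V) → W).
  branch 1 (add ¬X):
    × closes — contains both X and ¬X.
  branch 2 (add ((Z ↔ V) → W)):
    (Z ↔ V): β-rule — branch into Z, V  //  ¬Z, ¬V.
      branch 2.1 (add Z, V):
        ((Z ↔ V) → W): β-rule — branch into ¬(Z ↔ V)  //  W.
          branch 2.1.1 (add ¬(Z ↔ V)):
            ¬(Z ↔ V): β-rule — branch into Z, ¬V  //  ¬Z, V.
              branch 2.1.1.1 (add Z, ¬V):
                × closes — contains both V and ¬V.
              branch 2.1.1.2 (add ¬Z, V):
                × closes — contains both Z and ¬Z.
          branch 2.1.2 (add W):
            × closes — contains both W and ¬W.
      branch 2.2 (add ¬Z, ¬V):
        ((Z ↔ V) → W): β-rule — branch into ¬(Z ↔ V)  //  W.
          branch 2.2.1 (add ¬(Z ↔ V)):
            ¬(Z ↔ V): β-rule — branch into Z, ¬V  //  ¬Z, V.
              branch 2.2.1.1 (add Z, ¬V):
                × closes — contains both Z and ¬Z.
              branch 2.2.1.2 (add ¬Z, V):
                × closes — contains both V and ¬V.
          branch 2.2.2 (add W):
            × closes — contains both W and ¬W.
All 7 branches close.
Every branch closed, so the negation is unsatisfiable and the formula is valid.

Valid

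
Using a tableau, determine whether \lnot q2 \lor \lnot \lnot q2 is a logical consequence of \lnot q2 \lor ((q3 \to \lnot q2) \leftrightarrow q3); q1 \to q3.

Initial set: {T (\lnot q2 \lor ((q3 \to \lnot q2) \leftrightarrow q3)); T (q1 \to q3); F (\lnot q2 \lor \lnot \lnot q2)}.
F (\lnot q2 \lor \lnot \lnot q2): α-rule — add F \lnot q2, F \lnot \lnot q2.
F \lnot \lnot q2: drop double negation, giving F q2.
× closes — contains both q2 and \lnot q2.
All 1 branch closes.
Every branch closed, so the premises entail the conclusion.

Yes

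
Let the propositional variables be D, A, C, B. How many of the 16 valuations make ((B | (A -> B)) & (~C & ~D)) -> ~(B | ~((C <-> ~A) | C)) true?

13

Initial set: {T (((B | (A -> B)) & (~C & ~D)) -> ~(B | ~((C <-> ~A) | C)))}.
T (((B | (A -> B)) & (~C & ~D)) -> ~(B | ~((C <-> ~A) | C))): β-rule — branch into F ((B | (A -> B)) & (~C & ~D))  //  T ~(B | ~((C <-> ~A) | C)).
  branch 1 (add F ((B | (A -> B)) & (~C & ~D))):
    F ((B | (A -> B)) & (~C & ~D)): β-rule — branch into F (B | (A -> B))  //  F (~C & ~D).
      branch 1.1 (add F (B | (A -> B))):
        F (B | (A -> B)): α-rule — add F B, F (A -> B).
        F (A -> B): α-rule — add T A, F B.
        ○ open, literals {A=1, B=0}.
      branch 1.2 (add F (~C & ~D)):
        F (~C & ~D): β-rule — branch into F ~C  //  F ~D.
          branch 1.2.1 (add F ~C):
            ○ open, literals {C=1}.
          branch 1.2.2 (add F ~D):
            ○ open, literals {D=1}.
  branch 2 (add T ~(B | ~((C <-> ~A) | C))):
    T ~(B | ~((C <-> ~A) | C)): α-rule — add F B, F ~((C <-> ~A) | C).
    F ~((C <-> ~A) | C): β-rule — branch into T (C <-> ~A)  //  T C.
      branch 2.1 (add T (C <-> ~A)):
        T (C <-> ~A): β-rule — branch into T C, T ~A  //  F C, F ~A.
          branch 2.1.1 (add T C, T ~A):
            ○ open, literals {A=0, B=0, C=1}.
          branch 2.1.2 (add F C, F ~A):
            ○ open, literals {A=1, B=0, C=0}.
      branch 2.2 (add T C):
        ○ open, literals {B=0, C=1}.
0 branches closed, 6 open.
Each open branch fixes some atoms; the unmentioned ones are free. Counting distinct full assignments: branch {A=1, B=0} (D, C) contributes 4 new; branch {C=1} (D, A, B) contributes 6 new; branch {D=1} (A, C, B) contributes 3 new; branch {A=0, B=0, C=1} (D) contributes 0 new; branch {A=1, B=0, C=0} (D) contributes 0 new; branch {B=0, C=1} (D, A) contributes 0 new. Total: 13.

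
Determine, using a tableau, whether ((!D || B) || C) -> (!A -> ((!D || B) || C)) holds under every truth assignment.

Valid

Assume the negation and expand:
Initial set: {!(((!D || B) || C) -> (!A -> ((!D || B) || C)))}.
!(((!D || B) || C) -> (!A -> ((!D || B) || C))): α-rule — add ((!D || B) || C), !(!A -> ((!D || B) || C)).
!(!A -> ((!D || B) || C)): α-rule — add !A, !((!D || B) || C).
!((!D || B) || C): α-rule — add !(!D || B), !C.
!(!D || B): α-rule — add !!D, !B.
((!D || B) || C): β-rule — branch into (!D || B)  //  C.
  branch 1 (add (!D || B)):
    (!D || B): β-rule — branch into !D  //  B.
      branch 1.1 (add !D):
        × closes — contains both D and !D.
      branch 1.2 (add B):
        × closes — contains both B and !B.
  branch 2 (add C):
    × closes — contains both C and !C.
All 3 branches close.
Every branch closed, so the negation is unsatisfiable and the formula is valid.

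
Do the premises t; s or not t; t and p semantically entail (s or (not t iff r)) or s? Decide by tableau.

Yes

Initial set: {t; (s or not t); (t and p); not ((s or (not t iff r)) or s)}.
(t and p): α-rule — add t, p.
not ((s or (not t iff r)) or s): α-rule — add not (s or (not t iff r)), not s.
not (s or (not t iff r)): α-rule — add not s, not (not t iff r).
(s or not t): β-rule — branch into s  //  not t.
  branch 1 (add s):
    × closes — contains both s and not s.
  branch 2 (add not t):
    × closes — contains both t and not t.
All 2 branches close.
Every branch closed, so the premises entail the conclusion.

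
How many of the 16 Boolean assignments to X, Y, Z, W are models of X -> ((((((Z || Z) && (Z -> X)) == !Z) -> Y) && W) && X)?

Initial set: {T (X -> ((((((Z || Z) && (Z -> X)) == !Z) -> Y) && W) && X))}.
T (X -> ((((((Z || Z) && (Z -> X)) == !Z) -> Y) && W) && X)): β-rule — branch into F X  //  T ((((((Z || Z) && (Z -> X)) == !Z) -> Y) && W) && X).
  branch 1 (add F X):
    ○ open, literals {X=0}.
  branch 2 (add T ((((((Z || Z) && (Z -> X)) == !Z) -> Y) && W) && X)):
    T ((((((Z || Z) && (Z -> X)) == !Z) -> Y) && W) && X): α-rule — add T (((((Z || Z) && (Z -> X)) == !Z) -> Y) && W), T X.
    T (((((Z || Z) && (Z -> X)) == !Z) -> Y) && W): α-rule — add T ((((Z || Z) && (Z -> X)) == !Z) -> Y), T W.
    T ((((Z || Z) && (Z -> X)) == !Z) -> Y): β-rule — branch into F (((Z || Z) && (Z -> X)) == !Z)  //  T Y.
      branch 2.1 (add F (((Z || Z) && (Z -> X)) == !Z)):
        F (((Z || Z) && (Z -> X)) == !Z): β-rule — branch into T ((Z || Z) && (Z -> X)), F !Z  //  F ((Z || Z) && (Z -> X)), T !Z.
          branch 2.1.1 (add T ((Z || Z) && (Z -> X)), F !Z):
            T ((Z || Z) && (Z -> X)): α-rule — add T (Z || Z), T (Z -> X).
            T (Z || Z): β-rule — branch into T Z  //  T Z.
              branch 2.1.1.1 (add T Z):
                T (Z -> X): β-rule — branch into F Z  //  T X.
                  branch 2.1.1.1.1 (add F Z):
                    × closes — contains both Z and !Z.
                  branch 2.1.1.1.2 (add T X):
                    ○ open, literals {W=1, X=1, Z=1}.
              branch 2.1.1.2 (add T Z):
                T (Z -> X): β-rule — branch into F Z  //  T X.
                  branch 2.1.1.2.1 (add F Z):
                    × closes — contains both Z and !Z.
                  branch 2.1.1.2.2 (add T X):
                    ○ open, literals {W=1, X=1, Z=1}.
          branch 2.1.2 (add F ((Z || Z) && (Z -> X)), T !Z):
            F ((Z || Z) && (Z -> X)): β-rule — branch into F (Z || Z)  //  F (Z -> X).
              branch 2.1.2.1 (add F (Z || Z)):
                F (Z || Z): α-rule — add F Z, F Z.
                ○ open, literals {W=1, X=1, Z=0}.
              branch 2.1.2.2 (add F (Z -> X)):
                F (Z -> X): α-rule — add T Z, F X.
                × closes — contains both Z and !Z.
      branch 2.2 (add T Y):
        ○ open, literals {W=1, X=1, Y=1}.
3 branches closed, 5 open.
Each open branch fixes some atoms; the unmentioned ones are free. Counting distinct full assignments: branch {X=0} (Y, Z, W) contributes 8 new; branch {W=1, X=1, Z=1} (Y) contributes 2 new; branch {W=1, X=1, Z=1} (Y) contributes 0 new; branch {W=1, X=1, Z=0} (Y) contributes 2 new; branch {W=1, X=1, Y=1} (Z) contributes 0 new. Total: 12.

12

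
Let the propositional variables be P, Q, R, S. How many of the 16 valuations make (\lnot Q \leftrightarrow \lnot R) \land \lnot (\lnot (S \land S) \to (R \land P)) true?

3

Initial set: {((\lnot Q \leftrightarrow \lnot R) \land \lnot (\lnot (S \land S) \to (R \land P)))}.
((\lnot Q \leftrightarrow \lnot R) \land \lnot (\lnot (S \land S) \to (R \land P))): α-rule — add (\lnot Q \leftrightarrow \lnot R), \lnot (\lnot (S \land S) \to (R \land P)).
\lnot (\lnot (S \land S) \to (R \land P)): α-rule — add \lnot (S \land S), \lnot (R \land P).
(\lnot Q \leftrightarrow \lnot R): β-rule — branch into \lnot Q, \lnot R  //  \lnot \lnot Q, \lnot \lnot R.
  branch 1 (add \lnot Q, \lnot R):
    \lnot (S \land S): β-rule — branch into \lnot S  //  \lnot S.
      branch 1.1 (add \lnot S):
        \lnot (R \land P): β-rule — branch into \lnot R  //  \lnot P.
          branch 1.1.1 (add \lnot R):
            ○ open, literals {Q=0, R=0, S=0}.
          branch 1.1.2 (add \lnot P):
            ○ open, literals {P=0, Q=0, R=0, S=0}.
      branch 1.2 (add \lnot S):
        \lnot (R \land P): β-rule — branch into \lnot R  //  \lnot P.
          branch 1.2.1 (add \lnot R):
            ○ open, literals {Q=0, R=0, S=0}.
          branch 1.2.2 (add \lnot P):
            ○ open, literals {P=0, Q=0, R=0, S=0}.
  branch 2 (add \lnot \lnot Q, \lnot \lnot R):
    \lnot (S \land S): β-rule — branch into \lnot S  //  \lnot S.
      branch 2.1 (add \lnot S):
        \lnot (R \land P): β-rule — branch into \lnot R  //  \lnot P.
          branch 2.1.1 (add \lnot R):
            × closes — contains both R and \lnot R.
          branch 2.1.2 (add \lnot P):
            ○ open, literals {P=0, Q=1, R=1, S=0}.
      branch 2.2 (add \lnot S):
        \lnot (R \land P): β-rule — branch into \lnot R  //  \lnot P.
          branch 2.2.1 (add \lnot R):
            × closes — contains both R and \lnot R.
          branch 2.2.2 (add \lnot P):
            ○ open, literals {P=0, Q=1, R=1, S=0}.
2 branches closed, 6 open.
Each open branch fixes some atoms; the unmentioned ones are free. Counting distinct full assignments: branch {Q=0, R=0, S=0} (P) contributes 2 new; branch {P=0, Q=0, R=0, S=0} (none free) contributes 0 new; branch {Q=0, R=0, S=0} (P) contributes 0 new; branch {P=0, Q=0, R=0, S=0} (none free) contributes 0 new; branch {P=0, Q=1, R=1, S=0} (none free) contributes 1 new; branch {P=0, Q=1, R=1, S=0} (none free) contributes 0 new. Total: 3.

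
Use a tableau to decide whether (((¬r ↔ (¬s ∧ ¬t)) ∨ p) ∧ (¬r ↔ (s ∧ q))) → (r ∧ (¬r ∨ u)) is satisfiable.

Initial set: {T ((((¬r ↔ (¬s ∧ ¬t)) ∨ p) ∧ (¬r ↔ (s ∧ q))) → (r ∧ (¬r ∨ u)))}.
T ((((¬r ↔ (¬s ∧ ¬t)) ∨ p) ∧ (¬r ↔ (s ∧ q))) → (r ∧ (¬r ∨ u))): β-rule — branch into F (((¬r ↔ (¬s ∧ ¬t)) ∨ p) ∧ (¬r ↔ (s ∧ q)))  //  T (r ∧ (¬r ∨ u)).
  branch 1 (add F (((¬r ↔ (¬s ∧ ¬t)) ∨ p) ∧ (¬r ↔ (s ∧ q)))):
    F (((¬r ↔ (¬s ∧ ¬t)) ∨ p) ∧ (¬r ↔ (s ∧ q))): β-rule — branch into F ((¬r ↔ (¬s ∧ ¬t)) ∨ p)  //  F (¬r ↔ (s ∧ q)).
      branch 1.1 (add F ((¬r ↔ (¬s ∧ ¬t)) ∨ p)):
        F ((¬r ↔ (¬s ∧ ¬t)) ∨ p): α-rule — add F (¬r ↔ (¬s ∧ ¬t)), F p.
        F (¬r ↔ (¬s ∧ ¬t)): β-rule — branch into T ¬r, F (¬s ∧ ¬t)  //  F ¬r, T (¬s ∧ ¬t).
          branch 1.1.1 (add T ¬r, F (¬s ∧ ¬t)):
            F (¬s ∧ ¬t): β-rule — branch into F ¬s  //  F ¬t.
              branch 1.1.1.1 (add F ¬s):
                ○ open, literals {p=false, r=false, s=true}.
              branch 1.1.1.2 (add F ¬t):
                ○ open, literals {p=false, r=false, t=true}.
          branch 1.1.2 (add F ¬r, T (¬s ∧ ¬t)):
            T (¬s ∧ ¬t): α-rule — add T ¬s, T ¬t.
            ○ open, literals {p=false, r=true, s=false, t=false}.
      branch 1.2 (add F (¬r ↔ (s ∧ q))):
        F (¬r ↔ (s ∧ q)): β-rule — branch into T ¬r, F (s ∧ q)  //  F ¬r, T (s ∧ q).
          branch 1.2.1 (add T ¬r, F (s ∧ q)):
            F (s ∧ q): β-rule — branch into F s  //  F q.
              branch 1.2.1.1 (add F s):
                ○ open, literals {r=false, s=false}.
              branch 1.2.1.2 (add F q):
                ○ open, literals {q=false, r=false}.
          branch 1.2.2 (add F ¬r, T (s ∧ q)):
            T (s ∧ q): α-rule — add T s, T q.
            ○ open, literals {q=true, r=true, s=true}.
  branch 2 (add T (r ∧ (¬r ∨ u))):
    T (r ∧ (¬r ∨ u)): α-rule — add T r, T (¬r ∨ u).
    T (¬r ∨ u): β-rule — branch into T ¬r  //  T u.
      branch 2.1 (add T ¬r):
        × closes — contains both r and ¬r.
      branch 2.2 (add T u):
        ○ open, literals {r=true, u=true}.
1 branch closed, 7 open.
An open branch gives a satisfying assignment: p=false, r=false, s=true.

Satisfiable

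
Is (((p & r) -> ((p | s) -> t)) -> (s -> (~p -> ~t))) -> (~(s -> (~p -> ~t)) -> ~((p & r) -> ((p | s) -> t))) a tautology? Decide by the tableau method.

Valid

Assume the negation and expand:
Initial set: {~((((p & r) -> ((p | s) -> t)) -> (s -> (~p -> ~t))) -> (~(s -> (~p -> ~t)) -> ~((p & r) -> ((p | s) -> t))))}.
~((((p & r) -> ((p | s) -> t)) -> (s -> (~p -> ~t))) -> (~(s -> (~p -> ~t)) -> ~((p & r) -> ((p | s) -> t)))): α-rule — add (((p & r) -> ((p | s) -> t)) -> (s -> (~p -> ~t))), ~(~(s -> (~p -> ~t)) -> ~((p & r) -> ((p | s) -> t))).
~(~(s -> (~p -> ~t)) -> ~((p & r) -> ((p | s) -> t))): α-rule — add ~(s -> (~p -> ~t)), ~~((p & r) -> ((p | s) -> t)).
~(s -> (~p -> ~t)): α-rule — add s, ~(~p -> ~t).
~(~p -> ~t): α-rule — add ~p, ~~t.
(((p & r) -> ((p | s) -> t)) -> (s -> (~p -> ~t))): β-rule — branch into ~((p & r) -> ((p | s) -> t))  //  (s -> (~p -> ~t)).
  branch 1 (add ~((p & r) -> ((p | s) -> t))):
    ~((p & r) -> ((p | s) -> t)): α-rule — add (p & r), ~((p | s) -> t).
    (p & r): α-rule — add p, r.
    × closes — contains both p and ~p.
  branch 2 (add (s -> (~p -> ~t))):
    ~~((p & r) -> ((p | s) -> t)): β-rule — branch into ~(p & r)  //  ((p | s) -> t).
      branch 2.1 (add ~(p & r)):
        (s -> (~p -> ~t)): β-rule — branch into ~s  //  (~p -> ~t).
          branch 2.1.1 (add ~s):
            × closes — contains both s and ~s.
          branch 2.1.2 (add (~p -> ~t)):
            ~(p & r): β-rule — branch into ~p  //  ~r.
              branch 2.1.2.1 (add ~p):
                (~p -> ~t): β-rule — branch into ~~p  //  ~t.
                  branch 2.1.2.1.1 (add ~~p):
                    × closes — contains both p and ~p.
                  branch 2.1.2.1.2 (add ~t):
                    × closes — contains both t and ~t.
              branch 2.1.2.2 (add ~r):
                (~p -> ~t): β-rule — branch into ~~p  //  ~t.
                  branch 2.1.2.2.1 (add ~~p):
                    × closes — contains both p and ~p.
                  branch 2.1.2.2.2 (add ~t):
                    × closes — contains both t and ~t.
      branch 2.2 (add ((p | s) -> t)):
        (s -> (~p -> ~t)): β-rule — branch into ~s  //  (~p -> ~t).
          branch 2.2.1 (add ~s):
            × closes — contains both s and ~s.
          branch 2.2.2 (add (~p -> ~t)):
            ((p | s) -> t): β-rule — branch into ~(p | s)  //  t.
              branch 2.2.2.1 (add ~(p | s)):
                ~(p | s): α-rule — add ~p, ~s.
                × closes — contains both s and ~s.
              branch 2.2.2.2 (add t):
                (~p -> ~t): β-rule — branch into ~~p  //  ~t.
                  branch 2.2.2.2.1 (add ~~p):
                    × closes — contains both p and ~p.
                  branch 2.2.2.2.2 (add ~t):
                    × closes — contains both t and ~t.
All 10 branches close.
Every branch closed, so the negation is unsatisfiable and the formula is valid.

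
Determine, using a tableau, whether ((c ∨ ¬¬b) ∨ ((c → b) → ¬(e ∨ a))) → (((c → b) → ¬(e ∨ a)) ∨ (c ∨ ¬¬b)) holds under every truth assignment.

Valid

Assume the negation and expand:
Initial set: {F (((c ∨ ¬¬b) ∨ ((c → b) → ¬(e ∨ a))) → (((c → b) → ¬(e ∨ a)) ∨ (c ∨ ¬¬b)))}.
F (((c ∨ ¬¬b) ∨ ((c → b) → ¬(e ∨ a))) → (((c → b) → ¬(e ∨ a)) ∨ (c ∨ ¬¬b))): α-rule — add T ((c ∨ ¬¬b) ∨ ((c → b) → ¬(e ∨ a))), F (((c → b) → ¬(e ∨ a)) ∨ (c ∨ ¬¬b)).
F (((c → b) → ¬(e ∨ a)) ∨ (c ∨ ¬¬b)): α-rule — add F ((c → b) → ¬(e ∨ a)), F (c ∨ ¬¬b).
F ((c → b) → ¬(e ∨ a)): α-rule — add T (c → b), F ¬(e ∨ a).
F (c ∨ ¬¬b): α-rule — add F c, F ¬¬b.
F ¬¬b: drop double negation, giving F b.
T ((c ∨ ¬¬b) ∨ ((c → b) → ¬(e ∨ a))): β-rule — branch into T (c ∨ ¬¬b)  //  T ((c → b) → ¬(e ∨ a)).
  branch 1 (add T (c ∨ ¬¬b)):
    T (c → b): β-rule — branch into F c  //  T b.
      branch 1.1 (add F c):
        F ¬(e ∨ a): β-rule — branch into T e  //  T a.
          branch 1.1.1 (add T e):
            T (c ∨ ¬¬b): β-rule — branch into T c  //  T ¬¬b.
              branch 1.1.1.1 (add T c):
                × closes — contains both c and ¬c.
              branch 1.1.1.2 (add T ¬¬b):
                T ¬¬b: drop double negation, giving T b.
                × closes — contains both b and ¬b.
          branch 1.1.2 (add T a):
            T (c ∨ ¬¬b): β-rule — branch into T c  //  T ¬¬b.
              branch 1.1.2.1 (add T c):
                × closes — contains both c and ¬c.
              branch 1.1.2.2 (add T ¬¬b):
                T ¬¬b: drop double negation, giving T b.
                × closes — contains both b and ¬b.
      branch 1.2 (add T b):
        × closes — contains both b and ¬b.
  branch 2 (add T ((c → b) → ¬(e ∨ a))):
    T (c → b): β-rule — branch into F c  //  T b.
      branch 2.1 (add F c):
        F ¬(e ∨ a): β-rule — branch into T e  //  T a.
          branch 2.1.1 (add T e):
            T ((c → b) → ¬(e ∨ a)): β-rule — branch into F (c → b)  //  T ¬(e ∨ a).
              branch 2.1.1.1 (add F (c → b)):
                F (c → b): α-rule — add T c, F b.
                × closes — contains both c and ¬c.
              branch 2.1.1.2 (add T ¬(e ∨ a)):
                T ¬(e ∨ a): α-rule — add F e, F a.
                × closes — contains both e and ¬e.
          branch 2.1.2 (add T a):
            T ((c → b) → ¬(e ∨ a)): β-rule — branch into F (c → b)  //  T ¬(e ∨ a).
              branch 2.1.2.1 (add F (c → b)):
                F (c → b): α-rule — add T c, F b.
                × closes — contains both c and ¬c.
              branch 2.1.2.2 (add T ¬(e ∨ a)):
                T ¬(e ∨ a): α-rule — add F e, F a.
                × closes — contains both a and ¬a.
      branch 2.2 (add T b):
        × closes — contains both b and ¬b.
All 10 branches close.
Every branch closed, so the negation is unsatisfiable and the formula is valid.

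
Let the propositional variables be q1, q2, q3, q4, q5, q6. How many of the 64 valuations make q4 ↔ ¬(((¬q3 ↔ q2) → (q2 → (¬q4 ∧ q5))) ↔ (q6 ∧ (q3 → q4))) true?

24

Initial set: {(q4 ↔ ¬(((¬q3 ↔ q2) → (q2 → (¬q4 ∧ q5))) ↔ (q6 ∧ (q3 → q4))))}.
(q4 ↔ ¬(((¬q3 ↔ q2) → (q2 → (¬q4 ∧ q5))) ↔ (q6 ∧ (q3 → q4)))): β-rule — branch into q4, ¬(((¬q3 ↔ q2) → (q2 → (¬q4 ∧ q5))) ↔ (q6 ∧ (q3 → q4)))  //  ¬q4, ¬¬(((¬q3 ↔ q2) → (q2 → (¬q4 ∧ q5))) ↔ (q6 ∧ (q3 → q4))).
  branch 1 (add q4, ¬(((¬q3 ↔ q2) → (q2 → (¬q4 ∧ q5))) ↔ (q6 ∧ (q3 → q4)))):
    ¬(((¬q3 ↔ q2) → (q2 → (¬q4 ∧ q5))) ↔ (q6 ∧ (q3 → q4))): β-rule — branch into ((¬q3 ↔ q2) → (q2 → (¬q4 ∧ q5))), ¬(q6 ∧ (q3 → q4))  //  ¬((¬q3 ↔ q2) → (q2 → (¬q4 ∧ q5))), (q6 ∧ (q3 → q4)).
      branch 1.1 (add ((¬q3 ↔ q2) → (q2 → (¬q4 ∧ q5))), ¬(q6 ∧ (q3 → q4))):
        ((¬q3 ↔ q2) → (q2 → (¬q4 ∧ q5))): β-rule — branch into ¬(¬q3 ↔ q2)  //  (q2 → (¬q4 ∧ q5)).
          branch 1.1.1 (add ¬(¬q3 ↔ q2)):
            ¬(q6 ∧ (q3 → q4)): β-rule — branch into ¬q6  //  ¬(q3 → q4).
              branch 1.1.1.1 (add ¬q6):
                ¬(¬q3 ↔ q2): β-rule — branch into ¬q3, ¬q2  //  ¬¬q3, q2.
                  branch 1.1.1.1.1 (add ¬q3, ¬q2):
                    ○ open, literals {q2=false, q3=false, q4=true, q6=false}.
                  branch 1.1.1.1.2 (add ¬¬q3, q2):
                    ○ open, literals {q2=true, q3=true, q4=true, q6=false}.
              branch 1.1.1.2 (add ¬(q3 → q4)):
                ¬(q3 → q4): α-rule — add q3, ¬q4.
                × closes — contains both q4 and ¬q4.
          branch 1.1.2 (add (q2 → (¬q4 ∧ q5))):
            ¬(q6 ∧ (q3 → q4)): β-rule — branch into ¬q6  //  ¬(q3 → q4).
              branch 1.1.2.1 (add ¬q6):
                (q2 → (¬q4 ∧ q5)): β-rule — branch into ¬q2  //  (¬q4 ∧ q5).
                  branch 1.1.2.1.1 (add ¬q2):
                    ○ open, literals {q2=false, q4=true, q6=false}.
                  branch 1.1.2.1.2 (add (¬q4 ∧ q5)):
                    (¬q4 ∧ q5): α-rule — add ¬q4, q5.
                    × closes — contains both q4 and ¬q4.
              branch 1.1.2.2 (add ¬(q3 → q4)):
                ¬(q3 → q4): α-rule — add q3, ¬q4.
                × closes — contains both q4 and ¬q4.
      branch 1.2 (add ¬((¬q3 ↔ q2) → (q2 → (¬q4 ∧ q5))), (q6 ∧ (q3 → q4))):
        ¬((¬q3 ↔ q2) → (q2 → (¬q4 ∧ q5))): α-rule — add (¬q3 ↔ q2), ¬(q2 → (¬q4 ∧ q5)).
        (q6 ∧ (q3 → q4)): α-rule — add q6, (q3 → q4).
        ¬(q2 → (¬q4 ∧ q5)): α-rule — add q2, ¬(¬q4 ∧ q5).
        (¬q3 ↔ q2): β-rule — branch into ¬q3, q2  //  ¬¬q3, ¬q2.
          branch 1.2.1 (add ¬q3, q2):
            (q3 → q4): β-rule — branch into ¬q3  //  q4.
              branch 1.2.1.1 (add ¬q3):
                ¬(¬q4 ∧ q5): β-rule — branch into ¬¬q4  //  ¬q5.
                  branch 1.2.1.1.1 (add ¬¬q4):
                    ○ open, literals {q2=true, q3=false, q4=true, q6=true}.
                  branch 1.2.1.1.2 (add ¬q5):
                    ○ open, literals {q2=true, q3=false, q4=true, q5=false, q6=true}.
              branch 1.2.1.2 (add q4):
                ¬(¬q4 ∧ q5): β-rule — branch into ¬¬q4  //  ¬q5.
                  branch 1.2.1.2.1 (add ¬¬q4):
                    ○ open, literals {q2=true, q3=false, q4=true, q6=true}.
                  branch 1.2.1.2.2 (add ¬q5):
                    ○ open, literals {q2=true, q3=false, q4=true, q5=false, q6=true}.
          branch 1.2.2 (add ¬¬q3, ¬q2):
            × closes — contains both q2 and ¬q2.
  branch 2 (add ¬q4, ¬¬(((¬q3 ↔ q2) → (q2 → (¬q4 ∧ q5))) ↔ (q6 ∧ (q3 → q4)))):
    ¬¬(((¬q3 ↔ q2) → (q2 → (¬q4 ∧ q5))) ↔ (q6 ∧ (q3 → q4))): β-rule — branch into ((¬q3 ↔ q2) → (q2 → (¬q4 ∧ q5))), (q6 ∧ (q3 → q4))  //  ¬((¬q3 ↔ q2) → (q2 → (¬q4 ∧ q5))), ¬(q6 ∧ (q3 → q4)).
      branch 2.1 (add ((¬q3 ↔ q2) → (q2 → (¬q4 ∧ q5))), (q6 ∧ (q3 → q4))):
        (q6 ∧ (q3 → q4)): α-rule — add q6, (q3 → q4).
        ((¬q3 ↔ q2) → (q2 → (¬q4 ∧ q5))): β-rule — branch into ¬(¬q3 ↔ q2)  //  (q2 → (¬q4 ∧ q5)).
          branch 2.1.1 (add ¬(¬q3 ↔ q2)):
            (q3 → q4): β-rule — branch into ¬q3  //  q4.
              branch 2.1.1.1 (add ¬q3):
                ¬(¬q3 ↔ q2): β-rule — branch into ¬q3, ¬q2  //  ¬¬q3, q2.
                  branch 2.1.1.1.1 (add ¬q3, ¬q2):
                    ○ open, literals {q2=false, q3=false, q4=false, q6=true}.
                  branch 2.1.1.1.2 (add ¬¬q3, q2):
                    × closes — contains both q3 and ¬q3.
              branch 2.1.1.2 (add q4):
                × closes — contains both q4 and ¬q4.
          branch 2.1.2 (add (q2 → (¬q4 ∧ q5))):
            (q3 → q4): β-rule — branch into ¬q3  //  q4.
              branch 2.1.2.1 (add ¬q3):
                (q2 → (¬q4 ∧ q5)): β-rule — branch into ¬q2  //  (¬q4 ∧ q5).
                  branch 2.1.2.1.1 (add ¬q2):
                    ○ open, literals {q2=false, q3=false, q4=false, q6=true}.
                  branch 2.1.2.1.2 (add (¬q4 ∧ q5)):
                    (¬q4 ∧ q5): α-rule — add ¬q4, q5.
                    ○ open, literals {q3=false, q4=false, q5=true, q6=true}.
              branch 2.1.2.2 (add q4):
                × closes — contains both q4 and ¬q4.
      branch 2.2 (add ¬((¬q3 ↔ q2) → (q2 → (¬q4 ∧ q5))), ¬(q6 ∧ (q3 → q4))):
        ¬((¬q3 ↔ q2) → (q2 → (¬q4 ∧ q5))): α-rule — add (¬q3 ↔ q2), ¬(q2 → (¬q4 ∧ q5)).
        ¬(q2 → (¬q4 ∧ q5)): α-rule — add q2, ¬(¬q4 ∧ q5).
        ¬(q6 ∧ (q3 → q4)): β-rule — branch into ¬q6  //  ¬(q3 → q4).
          branch 2.2.1 (add ¬q6):
            (¬q3 ↔ q2): β-rule — branch into ¬q3, q2  //  ¬¬q3, ¬q2.
              branch 2.2.1.1 (add ¬q3, q2):
                ¬(¬q4 ∧ q5): β-rule — branch into ¬¬q4  //  ¬q5.
                  branch 2.2.1.1.1 (add ¬¬q4):
                    × closes — contains both q4 and ¬q4.
                  branch 2.2.1.1.2 (add ¬q5):
                    ○ open, literals {q2=true, q3=false, q4=false, q5=false, q6=false}.
              branch 2.2.1.2 (add ¬¬q3, ¬q2):
                × closes — contains both q2 and ¬q2.
          branch 2.2.2 (add ¬(q3 → q4)):
            ¬(q3 → q4): α-rule — add q3, ¬q4.
            (¬q3 ↔ q2): β-rule — branch into ¬q3, q2  //  ¬¬q3, ¬q2.
              branch 2.2.2.1 (add ¬q3, q2):
                × closes — contains both q3 and ¬q3.
              branch 2.2.2.2 (add ¬¬q3, ¬q2):
                × closes — contains both q2 and ¬q2.
11 branches closed, 11 open.
Each open branch fixes some atoms; the unmentioned ones are free. Counting distinct full assignments: branch {q2=false, q3=false, q4=true, q6=false} (q1, q5) contributes 4 new; branch {q2=true, q3=true, q4=true, q6=false} (q1, q5) contributes 4 new; branch {q2=false, q4=true, q6=false} (q1, q3, q5) contributes 4 new; branch {q2=true, q3=false, q4=true, q6=true} (q1, q5) contributes 4 new; branch {q2=true, q3=false, q4=true, q5=false, q6=true} (q1) contributes 0 new; branch {q2=true, q3=false, q4=true, q6=true} (q1, q5) contributes 0 new; branch {q2=true, q3=false, q4=true, q5=false, q6=true} (q1) contributes 0 new; branch {q2=false, q3=false, q4=false, q6=true} (q1, q5) contributes 4 new; branch {q2=false, q3=false, q4=false, q6=true} (q1, q5) contributes 0 new; branch {q3=false, q4=false, q5=true, q6=true} (q1, q2) contributes 2 new; branch {q2=true, q3=false, q4=false, q5=false, q6=false} (q1) contributes 2 new. Total: 24.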